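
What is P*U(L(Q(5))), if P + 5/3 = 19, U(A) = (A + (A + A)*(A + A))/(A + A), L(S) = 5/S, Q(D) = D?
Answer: 130/3 ≈ 43.333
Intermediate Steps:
U(A) = (A + 4*A**2)/(2*A) (U(A) = (A + (2*A)*(2*A))/((2*A)) = (A + 4*A**2)*(1/(2*A)) = (A + 4*A**2)/(2*A))
P = 52/3 (P = -5/3 + 19 = 52/3 ≈ 17.333)
P*U(L(Q(5))) = 52*(1/2 + 2*(5/5))/3 = 52*(1/2 + 2*(5*(1/5)))/3 = 52*(1/2 + 2*1)/3 = 52*(1/2 + 2)/3 = (52/3)*(5/2) = 130/3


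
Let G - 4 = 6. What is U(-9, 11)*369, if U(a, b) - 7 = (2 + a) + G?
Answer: 3690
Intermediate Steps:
G = 10 (G = 4 + 6 = 10)
U(a, b) = 19 + a (U(a, b) = 7 + ((2 + a) + 10) = 7 + (12 + a) = 19 + a)
U(-9, 11)*369 = (19 - 9)*369 = 10*369 = 3690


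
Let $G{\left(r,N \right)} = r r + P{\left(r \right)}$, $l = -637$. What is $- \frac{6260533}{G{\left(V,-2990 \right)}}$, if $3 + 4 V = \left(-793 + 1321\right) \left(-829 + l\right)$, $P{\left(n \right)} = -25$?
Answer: $- \frac{100168528}{599154950201} \approx -0.00016718$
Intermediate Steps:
$V = - \frac{774051}{4}$ ($V = - \frac{3}{4} + \frac{\left(-793 + 1321\right) \left(-829 - 637\right)}{4} = - \frac{3}{4} + \frac{528 \left(-1466\right)}{4} = - \frac{3}{4} + \frac{1}{4} \left(-774048\right) = - \frac{3}{4} - 193512 = - \frac{774051}{4} \approx -1.9351 \cdot 10^{5}$)
$G{\left(r,N \right)} = -25 + r^{2}$ ($G{\left(r,N \right)} = r r - 25 = r^{2} - 25 = -25 + r^{2}$)
$- \frac{6260533}{G{\left(V,-2990 \right)}} = - \frac{6260533}{-25 + \left(- \frac{774051}{4}\right)^{2}} = - \frac{6260533}{-25 + \frac{599154950601}{16}} = - \frac{6260533}{\frac{599154950201}{16}} = \left(-6260533\right) \frac{16}{599154950201} = - \frac{100168528}{599154950201}$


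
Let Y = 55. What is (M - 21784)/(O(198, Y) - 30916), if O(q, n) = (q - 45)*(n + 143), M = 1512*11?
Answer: 2576/311 ≈ 8.2830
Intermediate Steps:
M = 16632
O(q, n) = (-45 + q)*(143 + n)
(M - 21784)/(O(198, Y) - 30916) = (16632 - 21784)/((-6435 - 45*55 + 143*198 + 55*198) - 30916) = -5152/((-6435 - 2475 + 28314 + 10890) - 30916) = -5152/(30294 - 30916) = -5152/(-622) = -5152*(-1/622) = 2576/311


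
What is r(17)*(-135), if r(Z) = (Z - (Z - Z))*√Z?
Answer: -2295*√17 ≈ -9462.5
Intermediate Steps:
r(Z) = Z^(3/2) (r(Z) = (Z - 1*0)*√Z = (Z + 0)*√Z = Z*√Z = Z^(3/2))
r(17)*(-135) = 17^(3/2)*(-135) = (17*√17)*(-135) = -2295*√17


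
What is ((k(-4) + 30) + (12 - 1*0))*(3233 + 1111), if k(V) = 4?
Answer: 199824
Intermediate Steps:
((k(-4) + 30) + (12 - 1*0))*(3233 + 1111) = ((4 + 30) + (12 - 1*0))*(3233 + 1111) = (34 + (12 + 0))*4344 = (34 + 12)*4344 = 46*4344 = 199824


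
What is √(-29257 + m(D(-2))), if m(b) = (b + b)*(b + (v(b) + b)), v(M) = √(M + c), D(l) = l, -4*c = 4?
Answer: √(-29241 - 4*I*√3) ≈ 0.02 - 171.0*I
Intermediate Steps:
c = -1 (c = -¼*4 = -1)
v(M) = √(-1 + M) (v(M) = √(M - 1) = √(-1 + M))
m(b) = 2*b*(√(-1 + b) + 2*b) (m(b) = (b + b)*(b + (√(-1 + b) + b)) = (2*b)*(b + (b + √(-1 + b))) = (2*b)*(√(-1 + b) + 2*b) = 2*b*(√(-1 + b) + 2*b))
√(-29257 + m(D(-2))) = √(-29257 + 2*(-2)*(√(-1 - 2) + 2*(-2))) = √(-29257 + 2*(-2)*(√(-3) - 4)) = √(-29257 + 2*(-2)*(I*√3 - 4)) = √(-29257 + 2*(-2)*(-4 + I*√3)) = √(-29257 + (16 - 4*I*√3)) = √(-29241 - 4*I*√3)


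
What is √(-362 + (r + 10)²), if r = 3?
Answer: I*√193 ≈ 13.892*I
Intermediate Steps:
√(-362 + (r + 10)²) = √(-362 + (3 + 10)²) = √(-362 + 13²) = √(-362 + 169) = √(-193) = I*√193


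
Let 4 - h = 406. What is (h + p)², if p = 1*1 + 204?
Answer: 38809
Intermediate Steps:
h = -402 (h = 4 - 1*406 = 4 - 406 = -402)
p = 205 (p = 1 + 204 = 205)
(h + p)² = (-402 + 205)² = (-197)² = 38809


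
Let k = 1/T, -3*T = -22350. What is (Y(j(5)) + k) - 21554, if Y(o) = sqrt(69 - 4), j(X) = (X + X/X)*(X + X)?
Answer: -160577299/7450 + sqrt(65) ≈ -21546.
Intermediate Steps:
j(X) = 2*X*(1 + X) (j(X) = (X + 1)*(2*X) = (1 + X)*(2*X) = 2*X*(1 + X))
T = 7450 (T = -1/3*(-22350) = 7450)
Y(o) = sqrt(65)
k = 1/7450 ≈ 0.00013423
(Y(j(5)) + k) - 21554 = (sqrt(65) + 1/7450) - 21554 = (1/7450 + sqrt(65)) - 21554 = -160577299/7450 + sqrt(65)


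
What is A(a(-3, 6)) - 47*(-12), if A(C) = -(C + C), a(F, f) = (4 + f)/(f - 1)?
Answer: 560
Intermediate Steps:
a(F, f) = (4 + f)/(-1 + f)
A(C) = -2*C
A(a(-3, 6)) - 47*(-12) = -2*(4 + 6)/(-1 + 6) - 47*(-12) = -2*10/5 + 564 = -2*2 + 564 = -4 + 564 = 560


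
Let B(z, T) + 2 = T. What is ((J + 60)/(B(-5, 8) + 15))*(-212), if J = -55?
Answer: -1060/21 ≈ -50.476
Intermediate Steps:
B(z, T) = -2 + T
((J + 60)/(B(-5, 8) + 15))*(-212) = ((-55 + 60)/((-2 + 8) + 15))*(-212) = (5/(6 + 15))*(-212) = (5/21)*(-212) = -1060/21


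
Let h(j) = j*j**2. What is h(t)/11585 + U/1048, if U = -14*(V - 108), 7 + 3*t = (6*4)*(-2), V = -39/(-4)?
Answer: 781339/1000944 ≈ 0.78060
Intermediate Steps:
V = 39/4 (V = -39*(-1/4) = 39/4 ≈ 9.7500)
t = -55/3 (t = -7/3 + ((6*4)*(-2))/3 = -7/3 + (24*(-2))/3 = -7/3 + (1/3)*(-48) = -7/3 - 16 = -55/3 ≈ -18.333)
h(j) = j**3
U = 2751/2 (U = -14*(39/4 - 108) = -14*(-393/4) = 2751/2 ≈ 1375.5)
h(t)/11585 + U/1048 = (-55/3)**3/11585 + (2751/2)/1048 = -166375/27*1/11585 + (2751/2)*(1/1048) = -33275/62559 + 21/16 = 781339/1000944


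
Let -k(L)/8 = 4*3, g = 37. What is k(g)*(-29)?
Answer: 2784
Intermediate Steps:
k(L) = -96 (k(L) = -32*3 = -8*12 = -96)
k(g)*(-29) = -96*(-29) = 2784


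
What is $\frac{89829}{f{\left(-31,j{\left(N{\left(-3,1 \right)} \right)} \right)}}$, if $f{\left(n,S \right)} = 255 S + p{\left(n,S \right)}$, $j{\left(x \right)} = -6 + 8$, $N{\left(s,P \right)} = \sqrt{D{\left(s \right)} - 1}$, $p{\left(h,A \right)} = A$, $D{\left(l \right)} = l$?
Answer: $\frac{89829}{512} \approx 175.45$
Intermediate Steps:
$N{\left(s,P \right)} = \sqrt{-1 + s}$ ($N{\left(s,P \right)} = \sqrt{s - 1} = \sqrt{-1 + s}$)
$j{\left(x \right)} = 2$
$f{\left(n,S \right)} = 256 S$ ($f{\left(n,S \right)} = 255 S + S = 256 S$)
$\frac{89829}{f{\left(-31,j{\left(N{\left(-3,1 \right)} \right)} \right)}} = \frac{89829}{256 \cdot 2} = \frac{89829}{512}$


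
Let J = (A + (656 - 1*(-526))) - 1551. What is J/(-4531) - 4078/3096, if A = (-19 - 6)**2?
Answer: -9634997/7013988 ≈ -1.3737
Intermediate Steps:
A = 625 (A = (-25)**2 = 625)
J = 256 (J = (625 + (656 - 1*(-526))) - 1551 = (625 + (656 + 526)) - 1551 = (625 + 1182) - 1551 = 1807 - 1551 = 256)
J/(-4531) - 4078/3096 = 256/(-4531) - 4078/3096 = 256*(-1/4531) - 4078*1/3096 = -256/4531 - 2039/1548 = -9634997/7013988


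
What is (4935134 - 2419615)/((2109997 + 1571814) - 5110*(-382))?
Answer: 2515519/5633831 ≈ 0.44650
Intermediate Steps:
(4935134 - 2419615)/((2109997 + 1571814) - 5110*(-382)) = 2515519/(3681811 + 1952020) = 2515519/5633831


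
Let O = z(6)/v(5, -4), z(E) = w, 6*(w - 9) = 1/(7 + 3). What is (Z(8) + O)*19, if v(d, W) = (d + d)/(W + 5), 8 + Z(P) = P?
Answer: 10279/600 ≈ 17.132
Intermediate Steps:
w = 541/60 (w = 9 + 1/(6*(7 + 3)) = 9 + (1/6)/10 = 9 + (1/6)*(1/10) = 9 + 1/60 = 541/60 ≈ 9.0167)
z(E) = 541/60
Z(P) = -8 + P
v(d, W) = 2*d/(5 + W) (v(d, W) = (2*d)/(5 + W) = 2*d/(5 + W))
O = 541/600 (O = 541/(60*((2*5/(5 - 4)))) = 541/(60*((2*5/1))) = 541/(60*((2*5*1))) = (541/60)/10 = (541/60)*(1/10) = 541/600 ≈ 0.90167)
(Z(8) + O)*19 = ((-8 + 8) + 541/600)*19 = (0 + 541/600)*19 = (541/600)*19 = 10279/600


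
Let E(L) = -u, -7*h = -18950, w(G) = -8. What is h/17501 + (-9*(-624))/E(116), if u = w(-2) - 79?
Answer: 229882654/3552703 ≈ 64.706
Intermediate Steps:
h = 18950/7 (h = -⅐*(-18950) = 18950/7 ≈ 2707.1)
u = -87 (u = -8 - 79 = -87)
E(L) = 87 (E(L) = -1*(-87) = 87)
h/17501 + (-9*(-624))/E(116) = (18950/7)/17501 - 9*(-624)/87 = (18950/7)*(1/17501) + 5616*(1/87) = 18950/122507 + 1872/29 = 229882654/3552703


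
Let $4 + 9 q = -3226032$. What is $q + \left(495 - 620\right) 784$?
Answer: $- \frac{4108036}{9} \approx -4.5645 \cdot 10^{5}$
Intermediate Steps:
$q = - \frac{3226036}{9}$ ($q = - \frac{4}{9} + \frac{1}{9} \left(-3226032\right) = - \frac{4}{9} - 358448 = - \frac{3226036}{9} \approx -3.5845 \cdot 10^{5}$)
$q + \left(495 - 620\right) 784 = - \frac{3226036}{9} + \left(495 - 620\right) 784 = - \frac{3226036}{9} - 98000 = - \frac{4108036}{9}$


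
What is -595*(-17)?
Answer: 10115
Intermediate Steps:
-595*(-17) = -35*(-289) = 10115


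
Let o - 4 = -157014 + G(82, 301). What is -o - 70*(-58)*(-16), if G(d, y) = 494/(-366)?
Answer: 16845397/183 ≈ 92051.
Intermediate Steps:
G(d, y) = -247/183 (G(d, y) = 494*(-1/366) = -247/183)
o = -28733077/183 (o = 4 + (-157014 - 247/183) = 4 - 28733809/183 = -28733077/183 ≈ -1.5701e+5)
-o - 70*(-58)*(-16) = -1*(-28733077/183) - 70*(-58)*(-16) = 28733077/183 + 4060*(-16) = 28733077/183 - 64960 = 16845397/183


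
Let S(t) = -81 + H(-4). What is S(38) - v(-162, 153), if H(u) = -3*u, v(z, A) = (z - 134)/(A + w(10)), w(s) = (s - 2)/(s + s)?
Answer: -51443/767 ≈ -67.070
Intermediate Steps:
w(s) = (-2 + s)/(2*s) (w(s) = (-2 + s)/((2*s)) = (-2 + s)*(1/(2*s)) = (-2 + s)/(2*s))
v(z, A) = (-134 + z)/(⅖ + A) (v(z, A) = (z - 134)/(A + (½)*(-2 + 10)/10) = (-134 + z)/(A + (½)*(⅒)*8) = (-134 + z)/(A + ⅖) = (-134 + z)/(⅖ + A))
S(t) = -69 (S(t) = -81 - 3*(-4) = -81 + 12 = -69)
S(38) - v(-162, 153) = -69 - 5*(-134 - 162)/(2 + 5*153) = -69 - 5*(-296)/(2 + 765) = -69 - 5*(-296)/767 = -69 - 1*(-1480/767) = -69 + 1480/767 = -51443/767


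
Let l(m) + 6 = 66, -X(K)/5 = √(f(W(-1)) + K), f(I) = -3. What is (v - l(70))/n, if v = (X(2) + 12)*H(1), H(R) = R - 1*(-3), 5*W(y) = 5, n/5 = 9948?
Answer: -1/4145 - I/2487 ≈ -0.00024125 - 0.00040209*I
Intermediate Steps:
n = 49740 (n = 5*9948 = 49740)
W(y) = 1 (W(y) = (⅕)*5 = 1)
H(R) = 3 + R (H(R) = R + 3 = 3 + R)
X(K) = -5*√(-3 + K)
l(m) = 60 (l(m) = -6 + 66 = 60)
v = 48 - 20*I (v = (-5*√(-3 + 2) + 12)*(3 + 1) = (-5*I + 12)*4 = (12 - 5*I)*4 = 48 - 20*I ≈ 48.0 - 20.0*I)
(v - l(70))/n = ((48 - 20*I) - 1*60)/49740 = ((48 - 20*I) - 60)*(1/49740) = (-12 - 20*I)*(1/49740) = -1/4145 - I/2487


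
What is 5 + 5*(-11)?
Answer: -50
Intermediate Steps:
5 + 5*(-11) = 5 - 55 = -50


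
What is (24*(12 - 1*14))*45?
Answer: -2160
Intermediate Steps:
(24*(12 - 1*14))*45 = (24*(12 - 14))*45 = (24*(-2))*45 = -48*45 = -2160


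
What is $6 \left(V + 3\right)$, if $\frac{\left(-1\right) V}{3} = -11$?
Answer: $216$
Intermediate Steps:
$V = 33$ ($V = \left(-3\right) \left(-11\right) = 33$)
$6 \left(V + 3\right) = 6 \left(33 + 3\right) = 6 \cdot 36 = 216$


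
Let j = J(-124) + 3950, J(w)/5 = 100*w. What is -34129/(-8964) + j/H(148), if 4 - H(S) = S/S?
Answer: -173419271/8964 ≈ -19346.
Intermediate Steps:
J(w) = 500*w (J(w) = 5*(100*w) = 500*w)
H(S) = 3 (H(S) = 4 - S/S = 4 - 1*1 = 4 - 1 = 3)
j = -58050 (j = 500*(-124) + 3950 = -62000 + 3950 = -58050)
-34129/(-8964) + j/H(148) = -34129/(-8964) - 58050/3 = -34129*(-1/8964) - 58050*⅓ = 34129/8964 - 19350 = -173419271/8964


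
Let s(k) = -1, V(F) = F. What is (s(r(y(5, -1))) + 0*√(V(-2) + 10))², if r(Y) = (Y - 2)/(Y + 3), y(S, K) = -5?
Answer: 1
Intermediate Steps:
r(Y) = (-2 + Y)/(3 + Y)
(s(r(y(5, -1))) + 0*√(V(-2) + 10))² = (-1 + 0*√(-2 + 10))² = (-1 + 0*√8)² = (-1 + 0*(2*√2))² = (-1 + 0)² = (-1)² = 1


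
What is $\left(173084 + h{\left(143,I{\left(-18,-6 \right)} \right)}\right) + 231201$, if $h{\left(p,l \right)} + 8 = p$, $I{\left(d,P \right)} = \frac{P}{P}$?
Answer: $404420$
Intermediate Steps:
$I{\left(d,P \right)} = 1$
$h{\left(p,l \right)} = -8 + p$
$\left(173084 + h{\left(143,I{\left(-18,-6 \right)} \right)}\right) + 231201 = \left(173084 + \left(-8 + 143\right)\right) + 231201 = \left(173084 + 135\right) + 231201 = 173219 + 231201 = 404420$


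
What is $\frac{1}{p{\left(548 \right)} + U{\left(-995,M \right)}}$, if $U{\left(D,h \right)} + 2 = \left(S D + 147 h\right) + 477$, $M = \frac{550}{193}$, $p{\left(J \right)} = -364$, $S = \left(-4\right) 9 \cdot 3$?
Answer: $\frac{193}{20842053} \approx 9.2601 \cdot 10^{-6}$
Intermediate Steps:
$S = -108$ ($S = \left(-36\right) 3 = -108$)
$M = \frac{550}{193}$ ($M = 550 \cdot \frac{1}{193} = \frac{550}{193} \approx 2.8497$)
$U{\left(D,h \right)} = 475 - 108 D + 147 h$ ($U{\left(D,h \right)} = -2 - \left(-477 - 147 h + 108 D\right) = -2 + \left(477 - 108 D + 147 h\right) = 475 - 108 D + 147 h$)
$\frac{1}{p{\left(548 \right)} + U{\left(-995,M \right)}} = \frac{1}{-364 + \left(475 - -107460 + 147 \cdot \frac{550}{193}\right)} = \frac{1}{-364 + \left(475 + 107460 + \frac{80850}{193}\right)} = \frac{1}{-364 + \frac{20912305}{193}} = \frac{1}{\frac{20842053}{193}} = \frac{193}{20842053}$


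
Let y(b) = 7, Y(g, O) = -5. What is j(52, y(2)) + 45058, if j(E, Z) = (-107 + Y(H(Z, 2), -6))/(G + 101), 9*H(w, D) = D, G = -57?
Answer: 495610/11 ≈ 45055.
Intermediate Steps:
H(w, D) = D/9
j(E, Z) = -28/11 (j(E, Z) = (-107 - 5)/(-57 + 101) = -112/44 = -112*1/44 = -28/11)
j(52, y(2)) + 45058 = -28/11 + 45058 = 495610/11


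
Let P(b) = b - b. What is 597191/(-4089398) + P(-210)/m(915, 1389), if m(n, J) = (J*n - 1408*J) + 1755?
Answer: -597191/4089398 ≈ -0.14603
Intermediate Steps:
P(b) = 0
m(n, J) = 1755 - 1408*J + J*n (m(n, J) = (-1408*J + J*n) + 1755 = 1755 - 1408*J + J*n)
597191/(-4089398) + P(-210)/m(915, 1389) = 597191/(-4089398) + 0/(1755 - 1408*1389 + 1389*915) = 597191*(-1/4089398) + 0/(1755 - 1955712 + 1270935) = -597191/4089398 + 0/(-683022) = -597191/4089398 + 0*(-1/683022) = -597191/4089398 + 0 = -597191/4089398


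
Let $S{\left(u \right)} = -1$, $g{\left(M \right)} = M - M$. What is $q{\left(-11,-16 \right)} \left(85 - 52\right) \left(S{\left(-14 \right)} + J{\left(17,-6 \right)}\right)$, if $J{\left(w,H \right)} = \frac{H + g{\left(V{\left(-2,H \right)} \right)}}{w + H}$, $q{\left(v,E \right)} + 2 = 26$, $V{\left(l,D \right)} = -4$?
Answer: $-1224$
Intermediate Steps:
$g{\left(M \right)} = 0$
$q{\left(v,E \right)} = 24$ ($q{\left(v,E \right)} = -2 + 26 = 24$)
$J{\left(w,H \right)} = \frac{H}{H + w}$ ($J{\left(w,H \right)} = \frac{H + 0}{w + H} = \frac{H}{H + w}$)
$q{\left(-11,-16 \right)} \left(85 - 52\right) \left(S{\left(-14 \right)} + J{\left(17,-6 \right)}\right) = 24 \left(85 - 52\right) \left(-1 - \frac{6}{-6 + 17}\right) = 24 \cdot 33 \left(-1 - \frac{6}{11}\right) = 24 \cdot 33 \left(- \frac{17}{11}\right) = 24 \left(-51\right) = -1224$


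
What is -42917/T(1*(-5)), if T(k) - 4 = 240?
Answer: -42917/244 ≈ -175.89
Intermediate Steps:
T(k) = 244 (T(k) = 4 + 240 = 244)
-42917/T(1*(-5)) = -42917/244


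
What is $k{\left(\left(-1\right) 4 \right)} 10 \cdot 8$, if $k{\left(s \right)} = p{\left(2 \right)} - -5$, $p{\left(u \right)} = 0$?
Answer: $400$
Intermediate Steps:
$k{\left(s \right)} = 5$ ($k{\left(s \right)} = 0 - -5 = 0 + 5 = 5$)
$k{\left(\left(-1\right) 4 \right)} 10 \cdot 8 = 5 \cdot 10 \cdot 8 = 50 \cdot 8 = 400$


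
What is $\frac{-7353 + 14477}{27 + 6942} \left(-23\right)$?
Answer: $- \frac{7124}{303} \approx -23.512$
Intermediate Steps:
$\frac{-7353 + 14477}{27 + 6942} \left(-23\right) = \frac{7124}{6969} \left(-23\right) = - \frac{7124}{303}$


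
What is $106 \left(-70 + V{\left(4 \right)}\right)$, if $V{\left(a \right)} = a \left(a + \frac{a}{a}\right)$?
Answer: $-5300$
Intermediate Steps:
$V{\left(a \right)} = a \left(1 + a\right)$ ($V{\left(a \right)} = a \left(a + 1\right) = a \left(1 + a\right)$)
$106 \left(-70 + V{\left(4 \right)}\right) = 106 \left(-70 + 4 \left(1 + 4\right)\right) = 106 \left(-70 + 4 \cdot 5\right) = 106 \left(-70 + 20\right) = 106 \left(-50\right) = -5300$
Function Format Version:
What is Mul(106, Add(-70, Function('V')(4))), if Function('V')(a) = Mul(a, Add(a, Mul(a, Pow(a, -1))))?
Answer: -5300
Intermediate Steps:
Function('V')(a) = Mul(a, Add(1, a)) (Function('V')(a) = Mul(a, Add(a, 1)) = Mul(a, Add(1, a)))
Mul(106, Add(-70, Function('V')(4))) = Mul(106, Add(-70, Mul(4, Add(1, 4)))) = Mul(106, Add(-70, Mul(4, 5))) = Mul(106, Add(-70, 20)) = Mul(106, -50) = -5300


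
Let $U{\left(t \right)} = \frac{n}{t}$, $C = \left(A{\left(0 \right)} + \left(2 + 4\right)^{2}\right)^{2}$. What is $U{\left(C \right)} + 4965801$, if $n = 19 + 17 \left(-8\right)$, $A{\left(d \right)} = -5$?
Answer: $\frac{4772134644}{961} \approx 4.9658 \cdot 10^{6}$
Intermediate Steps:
$n = -117$ ($n = 19 - 136 = -117$)
$C = 961$ ($C = \left(-5 + \left(2 + 4\right)^{2}\right)^{2} = \left(-5 + 6^{2}\right)^{2} = \left(-5 + 36\right)^{2} = 31^{2} = 961$)
$U{\left(t \right)} = - \frac{117}{t}$
$U{\left(C \right)} + 4965801 = - \frac{117}{961} + 4965801 = \frac{4772134644}{961}$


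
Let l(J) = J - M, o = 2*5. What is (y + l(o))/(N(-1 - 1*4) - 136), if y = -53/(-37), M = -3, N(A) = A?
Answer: -178/1739 ≈ -0.10236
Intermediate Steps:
o = 10
l(J) = 3 + J (l(J) = J - 1*(-3) = J + 3 = 3 + J)
y = 53/37 (y = -53*(-1/37) = 53/37 ≈ 1.4324)
(y + l(o))/(N(-1 - 1*4) - 136) = (53/37 + (3 + 10))/((-1 - 1*4) - 136) = (53/37 + 13)/((-1 - 4) - 136) = (534/37)/(-5 - 136) = (534/37)/(-141) = -1/141*534/37 = -178/1739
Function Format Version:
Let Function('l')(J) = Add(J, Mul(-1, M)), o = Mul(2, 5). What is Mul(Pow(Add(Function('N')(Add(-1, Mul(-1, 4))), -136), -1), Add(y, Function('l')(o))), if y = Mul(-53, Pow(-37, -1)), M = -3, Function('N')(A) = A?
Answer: Rational(-178, 1739) ≈ -0.10236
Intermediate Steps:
o = 10
Function('l')(J) = Add(3, J) (Function('l')(J) = Add(J, Mul(-1, -3)) = Add(J, 3) = Add(3, J))
y = Rational(53, 37) (y = Mul(-53, Rational(-1, 37)) = Rational(53, 37) ≈ 1.4324)
Mul(Pow(Add(Function('N')(Add(-1, Mul(-1, 4))), -136), -1), Add(y, Function('l')(o))) = Mul(Pow(Add(Add(-1, Mul(-1, 4)), -136), -1), Add(Rational(53, 37), Add(3, 10))) = Mul(Pow(Add(Add(-1, -4), -136), -1), Add(Rational(53, 37), 13)) = Mul(Pow(Add(-5, -136), -1), Rational(534, 37)) = Mul(Pow(-141, -1), Rational(534, 37)) = Mul(Rational(-1, 141), Rational(534, 37)) = Rational(-178, 1739)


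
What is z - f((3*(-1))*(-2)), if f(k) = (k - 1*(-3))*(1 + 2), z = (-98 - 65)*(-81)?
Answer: 13176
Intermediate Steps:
z = 13203 (z = -163*(-81) = 13203)
f(k) = 9 + 3*k (f(k) = (k + 3)*3 = (3 + k)*3 = 9 + 3*k)
z - f((3*(-1))*(-2)) = 13203 - (9 + 3*((3*(-1))*(-2))) = 13203 - (9 + 3*(-3*(-2))) = 13203 - (9 + 3*6) = 13203 - (9 + 18) = 13203 - 1*27 = 13203 - 27 = 13176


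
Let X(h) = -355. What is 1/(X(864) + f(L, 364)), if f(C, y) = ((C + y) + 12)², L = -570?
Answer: 1/37281 ≈ 2.6823e-5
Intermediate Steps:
f(C, y) = (12 + C + y)²
1/(X(864) + f(L, 364)) = 1/(-355 + (12 - 570 + 364)²) = 1/(-355 + (-194)²) = 1/(-355 + 37636) = 1/37281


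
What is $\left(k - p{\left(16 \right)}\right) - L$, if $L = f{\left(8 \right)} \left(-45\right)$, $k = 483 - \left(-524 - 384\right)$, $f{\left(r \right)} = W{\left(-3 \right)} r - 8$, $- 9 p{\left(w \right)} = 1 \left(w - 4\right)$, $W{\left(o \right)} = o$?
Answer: $- \frac{143}{3} \approx -47.667$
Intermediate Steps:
$p{\left(w \right)} = \frac{4}{9} - \frac{w}{9}$ ($p{\left(w \right)} = - \frac{1 \left(w - 4\right)}{9} = - \frac{1 \left(-4 + w\right)}{9} = - \frac{-4 + w}{9} = \frac{4}{9} - \frac{w}{9}$)
$f{\left(r \right)} = -8 - 3 r$ ($f{\left(r \right)} = - 3 r - 8 = -8 - 3 r$)
$k = 1391$ ($k = 483 - \left(-524 - 384\right) = 483 - -908 = 483 + 908 = 1391$)
$L = 1440$ ($L = \left(-8 - 24\right) \left(-45\right) = \left(-32\right) \left(-45\right) = 1440$)
$\left(k - p{\left(16 \right)}\right) - L = \left(1391 - \left(\frac{4}{9} - \frac{16}{9}\right)\right) - 1440 = \left(1391 - - \frac{4}{3}\right) - 1440 = \left(1391 + \frac{4}{3}\right) - 1440 = \frac{4177}{3} - 1440 = - \frac{143}{3}$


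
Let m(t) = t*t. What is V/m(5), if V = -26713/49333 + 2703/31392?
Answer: -235075799/12905512800 ≈ -0.018215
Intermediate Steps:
m(t) = t²
V = -235075799/516220512 (V = -26713*1/49333 + 2703*(1/31392) = -26713/49333 + 901/10464 = -235075799/516220512 ≈ -0.45538)
V/m(5) = -235075799/(516220512*(5²)) = -235075799/516220512/25 = -235075799/516220512*1/25 = -235075799/12905512800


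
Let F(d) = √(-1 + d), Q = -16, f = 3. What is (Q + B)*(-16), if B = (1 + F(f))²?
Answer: 208 - 32*√2 ≈ 162.75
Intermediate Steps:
B = (1 + √2)² (B = (1 + √(-1 + 3))² = (1 + √2)² ≈ 5.8284)
(Q + B)*(-16) = (-16 + (1 + √2)²)*(-16) = 256 - 16*(1 + √2)²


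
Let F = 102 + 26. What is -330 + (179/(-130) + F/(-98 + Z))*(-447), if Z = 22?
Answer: 2564667/2470 ≈ 1038.3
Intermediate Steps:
F = 128
-330 + (179/(-130) + F/(-98 + Z))*(-447) = -330 + (179/(-130) + 128/(-98 + 22))*(-447) = -330 + (179*(-1/130) + 128/(-76))*(-447) = -330 + (-179/130 + 128*(-1/76))*(-447) = -330 + (-179/130 - 32/19)*(-447) = -330 - 7561/2470*(-447) = -330 + 3379767/2470 = 2564667/2470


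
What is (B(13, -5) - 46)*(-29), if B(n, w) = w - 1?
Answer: 1508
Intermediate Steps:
B(n, w) = -1 + w
(B(13, -5) - 46)*(-29) = ((-1 - 5) - 46)*(-29) = (-6 - 46)*(-29) = -52*(-29) = 1508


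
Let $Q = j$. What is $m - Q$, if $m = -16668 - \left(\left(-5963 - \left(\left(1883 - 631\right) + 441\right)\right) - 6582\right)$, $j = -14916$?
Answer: $12486$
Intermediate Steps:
$Q = -14916$
$m = -2430$ ($m = -16668 - \left(\left(-5963 - \left(1252 + 441\right)\right) - 6582\right) = -16668 - \left(\left(-5963 - 1693\right) - 6582\right) = -16668 - \left(-7656 - 6582\right) = -16668 - -14238 = -16668 + 14238 = -2430$)
$m - Q = -2430 - -14916 = -2430 + 14916 = 12486$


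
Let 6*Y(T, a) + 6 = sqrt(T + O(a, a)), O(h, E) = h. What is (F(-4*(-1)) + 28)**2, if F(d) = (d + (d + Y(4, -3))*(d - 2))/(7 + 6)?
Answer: 1261129/1521 ≈ 829.14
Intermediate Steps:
Y(T, a) = -1 + sqrt(T + a)/6
F(d) = d/13 + (-2 + d)*(-5/6 + d)/13 (F(d) = (d + (d + (-1 + sqrt(4 - 3)/6))*(d - 2))/(7 + 6) = (d + (d + (-1 + sqrt(1)/6))*(-2 + d))/13 = (d + (d + (-1 + (1/6)*1))*(-2 + d))*(1/13) = (d + (d + (-1 + 1/6))*(-2 + d))*(1/13) = (d + (d - 5/6)*(-2 + d))*(1/13) = (d + (-5/6 + d)*(-2 + d))*(1/13) = (d + (-2 + d)*(-5/6 + d))*(1/13) = d/13 + (-2 + d)*(-5/6 + d)/13)
(F(-4*(-1)) + 28)**2 = ((5/39 - (-22)*(-1)/39 + (-4*(-1))**2/13) + 28)**2 = ((5/39 - 11/78*4 + (1/13)*4**2) + 28)**2 = ((5/39 - 22/39 + (1/13)*16) + 28)**2 = ((5/39 - 22/39 + 16/13) + 28)**2 = (31/39 + 28)**2 = (1123/39)**2 = 1261129/1521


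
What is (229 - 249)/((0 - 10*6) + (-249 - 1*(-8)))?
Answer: 20/301 ≈ 0.066445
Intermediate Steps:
(229 - 249)/((0 - 10*6) + (-249 - 1*(-8))) = -20/((0 - 60) + (-249 + 8)) = -20/(-60 - 241) = -20/(-301) = -20*(-1/301) = 20/301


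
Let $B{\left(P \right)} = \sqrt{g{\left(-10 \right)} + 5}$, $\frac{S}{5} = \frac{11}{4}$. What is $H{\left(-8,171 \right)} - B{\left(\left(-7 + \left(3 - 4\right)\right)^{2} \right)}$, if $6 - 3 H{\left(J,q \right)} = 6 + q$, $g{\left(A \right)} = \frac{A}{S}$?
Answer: $-57 - \frac{\sqrt{517}}{11} \approx -59.067$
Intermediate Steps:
$S = \frac{55}{4}$ ($S = 5 \cdot \frac{11}{4} = \frac{55}{4} \approx 13.75$)
$g{\left(A \right)} = \frac{4 A}{55}$ ($g{\left(A \right)} = \frac{A}{\frac{55}{4}} = A \frac{4}{55} = \frac{4 A}{55}$)
$H{\left(J,q \right)} = - \frac{q}{3}$ ($H{\left(J,q \right)} = 2 - \frac{6 + q}{3} = 2 - \left(2 + \frac{q}{3}\right) = - \frac{q}{3}$)
$B{\left(P \right)} = \frac{\sqrt{517}}{11}$ ($B{\left(P \right)} = \sqrt{\frac{4}{55} \left(-10\right) + 5} = \sqrt{- \frac{8}{11} + 5} = \sqrt{\frac{47}{11}} = \frac{\sqrt{517}}{11}$)
$H{\left(-8,171 \right)} - B{\left(\left(-7 + \left(3 - 4\right)\right)^{2} \right)} = \left(- \frac{1}{3}\right) 171 - \frac{\sqrt{517}}{11} = -57 - \frac{\sqrt{517}}{11}$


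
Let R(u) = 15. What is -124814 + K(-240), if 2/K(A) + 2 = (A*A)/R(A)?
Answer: -239518065/1919 ≈ -1.2481e+5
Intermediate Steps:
K(A) = 2/(-2 + A**2/15) (K(A) = 2/(-2 + (A*A)/15) = 2/(-2 + A**2*(1/15)) = 2/(-2 + A**2/15))
-124814 + K(-240) = -124814 + 30/(-30 + (-240)**2) = -124814 + 30/(-30 + 57600) = -124814 + 30/57570 = -124814 + 30*(1/57570) = -124814 + 1/1919 = -239518065/1919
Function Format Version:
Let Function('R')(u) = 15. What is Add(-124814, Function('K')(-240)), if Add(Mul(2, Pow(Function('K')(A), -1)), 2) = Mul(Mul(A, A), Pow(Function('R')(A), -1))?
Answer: Rational(-239518065, 1919) ≈ -1.2481e+5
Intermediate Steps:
Function('K')(A) = Mul(2, Pow(Add(-2, Mul(Rational(1, 15), Pow(A, 2))), -1)) (Function('K')(A) = Mul(2, Pow(Add(-2, Mul(Mul(A, A), Pow(15, -1))), -1)) = Mul(2, Pow(Add(-2, Mul(Pow(A, 2), Rational(1, 15))), -1)) = Mul(2, Pow(Add(-2, Mul(Rational(1, 15), Pow(A, 2))), -1)))
Add(-124814, Function('K')(-240)) = Add(-124814, Mul(30, Pow(Add(-30, Pow(-240, 2)), -1))) = Add(-124814, Mul(30, Pow(Add(-30, 57600), -1))) = Add(-124814, Mul(30, Pow(57570, -1))) = Add(-124814, Mul(30, Rational(1, 57570))) = Add(-124814, Rational(1, 1919)) = Rational(-239518065, 1919)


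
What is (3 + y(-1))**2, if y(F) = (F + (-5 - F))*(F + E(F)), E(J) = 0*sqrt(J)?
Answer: 64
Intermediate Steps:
E(J) = 0
y(F) = -5*F (y(F) = (F + (-5 - F))*(F + 0) = -5*F)
(3 + y(-1))**2 = (3 - 5*(-1))**2 = (3 + 5)**2 = 8**2 = 64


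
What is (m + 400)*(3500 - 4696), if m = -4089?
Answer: 4412044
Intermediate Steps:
(m + 400)*(3500 - 4696) = (-4089 + 400)*(3500 - 4696) = -3689*(-1196) = 4412044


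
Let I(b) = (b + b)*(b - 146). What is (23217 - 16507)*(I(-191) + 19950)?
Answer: 997669640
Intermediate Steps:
I(b) = 2*b*(-146 + b) (I(b) = (2*b)*(-146 + b) = 2*b*(-146 + b))
(23217 - 16507)*(I(-191) + 19950) = (23217 - 16507)*(2*(-191)*(-146 - 191) + 19950) = 6710*(2*(-191)*(-337) + 19950) = 6710*(128734 + 19950) = 6710*148684 = 997669640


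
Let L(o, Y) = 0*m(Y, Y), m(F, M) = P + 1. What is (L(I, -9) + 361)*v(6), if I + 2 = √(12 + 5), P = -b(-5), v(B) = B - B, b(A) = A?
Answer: 0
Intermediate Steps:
v(B) = 0
P = 5 (P = -1*(-5) = 5)
I = -2 + √17 (I = -2 + √(12 + 5) = -2 + √17 ≈ 2.1231)
m(F, M) = 6 (m(F, M) = 5 + 1 = 6)
L(o, Y) = 0 (L(o, Y) = 0*6 = 0)
(L(I, -9) + 361)*v(6) = (0 + 361)*0 = 361*0 = 0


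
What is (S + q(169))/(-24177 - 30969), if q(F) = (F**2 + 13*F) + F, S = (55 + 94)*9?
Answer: -5378/9191 ≈ -0.58514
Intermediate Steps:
S = 1341 (S = 149*9 = 1341)
q(F) = F**2 + 14*F
(S + q(169))/(-24177 - 30969) = (1341 + 169*(14 + 169))/(-24177 - 30969) = (1341 + 169*183)/(-55146) = (1341 + 30927)*(-1/55146) = 32268*(-1/55146) = -5378/9191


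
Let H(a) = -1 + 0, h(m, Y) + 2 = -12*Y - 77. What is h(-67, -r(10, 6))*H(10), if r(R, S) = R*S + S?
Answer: -713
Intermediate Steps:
r(R, S) = S + R*S
h(m, Y) = -79 - 12*Y (h(m, Y) = -2 + (-12*Y - 77) = -2 + (-77 - 12*Y) = -79 - 12*Y)
H(a) = -1
h(-67, -r(10, 6))*H(10) = (-79 - (-12)*6*(1 + 10))*(-1) = (-79 - (-12)*6*11)*(-1) = (-79 - (-12)*66)*(-1) = (-79 - 12*(-66))*(-1) = (-79 + 792)*(-1) = 713*(-1) = -713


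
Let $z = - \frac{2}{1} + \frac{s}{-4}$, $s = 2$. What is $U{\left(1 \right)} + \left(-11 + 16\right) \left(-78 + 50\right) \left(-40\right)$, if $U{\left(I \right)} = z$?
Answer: $\frac{11195}{2} \approx 5597.5$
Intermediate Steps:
$z = - \frac{5}{2}$ ($z = - \frac{2}{1} + \frac{2}{-4} = \left(-2\right) 1 + 2 \left(- \frac{1}{4}\right) = -2 - \frac{1}{2} = - \frac{5}{2} \approx -2.5$)
$U{\left(I \right)} = - \frac{5}{2}$
$U{\left(1 \right)} + \left(-11 + 16\right) \left(-78 + 50\right) \left(-40\right) = - \frac{5}{2} + \left(-11 + 16\right) \left(-78 + 50\right) \left(-40\right) = - \frac{5}{2} + 5 \left(-28\right) \left(-40\right) = - \frac{5}{2} - -5600 = - \frac{5}{2} + 5600 = \frac{11195}{2}$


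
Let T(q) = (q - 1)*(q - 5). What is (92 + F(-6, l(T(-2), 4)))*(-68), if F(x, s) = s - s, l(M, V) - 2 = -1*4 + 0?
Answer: -6256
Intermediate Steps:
T(q) = (-1 + q)*(-5 + q)
l(M, V) = -2 (l(M, V) = 2 + (-1*4 + 0) = 2 + (-4 + 0) = 2 - 4 = -2)
F(x, s) = 0
(92 + F(-6, l(T(-2), 4)))*(-68) = (92 + 0)*(-68) = 92*(-68) = -6256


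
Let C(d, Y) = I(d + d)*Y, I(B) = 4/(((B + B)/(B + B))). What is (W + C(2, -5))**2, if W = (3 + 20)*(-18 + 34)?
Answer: 121104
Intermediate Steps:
W = 368 (W = 23*16 = 368)
I(B) = 4 (I(B) = 4/(((2*B)/((2*B)))) = 4/(((2*B)*(1/(2*B)))) = 4/1 = 4*1 = 4)
C(d, Y) = 4*Y
(W + C(2, -5))**2 = (368 + 4*(-5))**2 = (368 - 20)**2 = 348**2 = 121104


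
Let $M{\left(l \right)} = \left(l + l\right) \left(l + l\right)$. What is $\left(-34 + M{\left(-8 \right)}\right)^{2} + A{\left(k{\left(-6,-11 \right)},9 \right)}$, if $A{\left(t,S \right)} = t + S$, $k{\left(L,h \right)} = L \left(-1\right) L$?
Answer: $49257$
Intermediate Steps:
$k{\left(L,h \right)} = - L^{2}$ ($k{\left(L,h \right)} = - L L = - L^{2}$)
$A{\left(t,S \right)} = S + t$
$M{\left(l \right)} = 4 l^{2}$ ($M{\left(l \right)} = 2 l 2 l = 4 l^{2}$)
$\left(-34 + M{\left(-8 \right)}\right)^{2} + A{\left(k{\left(-6,-11 \right)},9 \right)} = \left(-34 + 4 \left(-8\right)^{2}\right)^{2} + \left(9 - \left(-6\right)^{2}\right) = \left(-34 + 4 \cdot 64\right)^{2} + \left(9 - 36\right) = \left(-34 + 256\right)^{2} + \left(9 - 36\right) = 222^{2} - 27 = 49284 - 27 = 49257$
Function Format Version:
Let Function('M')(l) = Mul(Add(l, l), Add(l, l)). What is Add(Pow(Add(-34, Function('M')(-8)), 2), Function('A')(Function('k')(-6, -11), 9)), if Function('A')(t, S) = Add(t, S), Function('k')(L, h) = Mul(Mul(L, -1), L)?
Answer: 49257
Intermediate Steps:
Function('k')(L, h) = Mul(-1, Pow(L, 2)) (Function('k')(L, h) = Mul(Mul(-1, L), L) = Mul(-1, Pow(L, 2)))
Function('A')(t, S) = Add(S, t)
Function('M')(l) = Mul(4, Pow(l, 2)) (Function('M')(l) = Mul(Mul(2, l), Mul(2, l)) = Mul(4, Pow(l, 2)))
Add(Pow(Add(-34, Function('M')(-8)), 2), Function('A')(Function('k')(-6, -11), 9)) = Add(Pow(Add(-34, Mul(4, Pow(-8, 2))), 2), Add(9, Mul(-1, Pow(-6, 2)))) = Add(Pow(Add(-34, Mul(4, 64)), 2), Add(9, Mul(-1, 36))) = Add(Pow(Add(-34, 256), 2), Add(9, -36)) = Add(Pow(222, 2), -27) = Add(49284, -27) = 49257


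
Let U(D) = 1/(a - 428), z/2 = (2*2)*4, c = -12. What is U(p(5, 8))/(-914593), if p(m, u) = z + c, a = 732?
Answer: -1/278036272 ≈ -3.5967e-9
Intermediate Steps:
z = 32 (z = 2*((2*2)*4) = 2*(4*4) = 2*16 = 32)
p(m, u) = 20 (p(m, u) = 32 - 12 = 20)
U(D) = 1/304 (U(D) = 1/(732 - 428) = 1/304)
U(p(5, 8))/(-914593) = (1/304)/(-914593) = (1/304)*(-1/914593) = -1/278036272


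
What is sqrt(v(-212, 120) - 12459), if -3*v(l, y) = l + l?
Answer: I*sqrt(110859)/3 ≈ 110.98*I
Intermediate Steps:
v(l, y) = -2*l/3 (v(l, y) = -(l + l)/3 = -2*l/3)
sqrt(v(-212, 120) - 12459) = sqrt(-2/3*(-212) - 12459) = sqrt(424/3 - 12459) = sqrt(-36953/3) = I*sqrt(110859)/3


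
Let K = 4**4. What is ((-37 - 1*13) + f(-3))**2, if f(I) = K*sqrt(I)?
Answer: -194108 - 25600*I*sqrt(3) ≈ -1.9411e+5 - 44341.0*I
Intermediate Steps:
K = 256
f(I) = 256*sqrt(I)
((-37 - 1*13) + f(-3))**2 = ((-37 - 1*13) + 256*sqrt(-3))**2 = ((-37 - 13) + 256*(I*sqrt(3)))**2 = (-50 + 256*I*sqrt(3))**2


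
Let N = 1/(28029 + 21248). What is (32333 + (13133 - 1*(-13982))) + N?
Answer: 2929419097/49277 ≈ 59448.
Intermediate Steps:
N = 1/49277 ≈ 2.0293e-5
(32333 + (13133 - 1*(-13982))) + N = (32333 + (13133 - 1*(-13982))) + 1/49277 = (32333 + (13133 + 13982)) + 1/49277 = (32333 + 27115) + 1/49277 = 59448 + 1/49277 = 2929419097/49277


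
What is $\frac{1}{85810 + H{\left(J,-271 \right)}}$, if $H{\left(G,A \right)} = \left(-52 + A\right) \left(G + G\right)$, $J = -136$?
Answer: $\frac{1}{173666} \approx 5.7582 \cdot 10^{-6}$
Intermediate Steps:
$H{\left(G,A \right)} = 2 G \left(-52 + A\right)$ ($H{\left(G,A \right)} = \left(-52 + A\right) 2 G = 2 G \left(-52 + A\right)$)
$\frac{1}{85810 + H{\left(J,-271 \right)}} = \frac{1}{85810 + 2 \left(-136\right) \left(-52 - 271\right)} = \frac{1}{85810 + 2 \left(-136\right) \left(-323\right)} = \frac{1}{85810 + 87856} = \frac{1}{173666}$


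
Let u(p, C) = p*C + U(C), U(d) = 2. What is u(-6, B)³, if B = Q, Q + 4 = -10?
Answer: 636056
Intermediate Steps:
Q = -14 (Q = -4 - 10 = -14)
B = -14
u(p, C) = 2 + C*p (u(p, C) = p*C + 2 = C*p + 2 = 2 + C*p)
u(-6, B)³ = (2 - 14*(-6))³ = (2 + 84)³ = 86³ = 636056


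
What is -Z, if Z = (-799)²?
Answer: -638401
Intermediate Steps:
Z = 638401
-Z = -1*638401 = -638401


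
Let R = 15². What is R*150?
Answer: 33750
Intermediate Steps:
R = 225
R*150 = 225*150 = 33750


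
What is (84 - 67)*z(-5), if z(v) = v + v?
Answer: -170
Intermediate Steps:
z(v) = 2*v
(84 - 67)*z(-5) = (84 - 67)*(2*(-5)) = 17*(-10) = -170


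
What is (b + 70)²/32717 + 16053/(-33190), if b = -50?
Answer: -511930001/1085877230 ≈ -0.47144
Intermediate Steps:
(b + 70)²/32717 + 16053/(-33190) = (-50 + 70)²/32717 + 16053/(-33190) = 20²*(1/32717) + 16053*(-1/33190) = 400*(1/32717) - 16053/33190 = 400/32717 - 16053/33190 = -511930001/1085877230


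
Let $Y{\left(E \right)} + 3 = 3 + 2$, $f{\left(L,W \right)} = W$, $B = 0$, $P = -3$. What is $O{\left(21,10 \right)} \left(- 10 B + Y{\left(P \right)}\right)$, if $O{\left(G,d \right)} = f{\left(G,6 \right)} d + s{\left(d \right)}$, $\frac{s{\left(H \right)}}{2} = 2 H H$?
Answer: $920$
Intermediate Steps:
$Y{\left(E \right)} = 2$ ($Y{\left(E \right)} = -3 + \left(3 + 2\right) = -3 + 5 = 2$)
$s{\left(H \right)} = 4 H^{2}$ ($s{\left(H \right)} = 2 \cdot 2 H H = 2 \cdot 2 H^{2} = 4 H^{2}$)
$O{\left(G,d \right)} = 4 d^{2} + 6 d$ ($O{\left(G,d \right)} = 6 d + 4 d^{2} = 4 d^{2} + 6 d$)
$O{\left(21,10 \right)} \left(- 10 B + Y{\left(P \right)}\right) = 2 \cdot 10 \left(3 + 2 \cdot 10\right) \left(\left(-10\right) 0 + 2\right) = 2 \cdot 10 \left(3 + 20\right) \left(0 + 2\right) = 2 \cdot 10 \cdot 23 \cdot 2 = 460 \cdot 2 = 920$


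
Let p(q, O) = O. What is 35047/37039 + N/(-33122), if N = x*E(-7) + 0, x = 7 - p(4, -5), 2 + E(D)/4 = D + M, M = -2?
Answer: 590191663/613402879 ≈ 0.96216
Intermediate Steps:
E(D) = -16 + 4*D (E(D) = -8 + 4*(D - 2) = -8 + 4*(-2 + D) = -8 + (-8 + 4*D) = -16 + 4*D)
x = 12 (x = 7 - 1*(-5) = 7 + 5 = 12)
N = -528 (N = 12*(-16 + 4*(-7)) + 0 = 12*(-16 - 28) + 0 = 12*(-44) + 0 = -528 + 0 = -528)
35047/37039 + N/(-33122) = 35047/37039 - 528/(-33122) = 35047*(1/37039) - 528*(-1/33122) = 35047/37039 + 264/16561 = 590191663/613402879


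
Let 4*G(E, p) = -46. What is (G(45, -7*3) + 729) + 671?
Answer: 2777/2 ≈ 1388.5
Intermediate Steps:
G(E, p) = -23/2 (G(E, p) = (¼)*(-46) = -23/2)
(G(45, -7*3) + 729) + 671 = (-23/2 + 729) + 671 = 1435/2 + 671 = 2777/2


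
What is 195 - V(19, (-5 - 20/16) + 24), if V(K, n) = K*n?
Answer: -569/4 ≈ -142.25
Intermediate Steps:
195 - V(19, (-5 - 20/16) + 24) = 195 - 19*((-5 - 20/16) + 24) = 195 - 19*((-5 - 20*1/16) + 24) = 195 - 19*((-5 - 5/4) + 24) = 195 - 19*(-25/4 + 24) = 195 - 19*71/4 = 195 - 1*1349/4 = 195 - 1349/4 = -569/4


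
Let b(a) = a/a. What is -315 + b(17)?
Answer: -314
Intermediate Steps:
b(a) = 1
-315 + b(17) = -315 + 1 = -314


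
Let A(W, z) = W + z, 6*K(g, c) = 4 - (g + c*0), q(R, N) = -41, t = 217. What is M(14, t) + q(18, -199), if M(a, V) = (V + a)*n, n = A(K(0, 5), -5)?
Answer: -1042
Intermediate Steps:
K(g, c) = ⅔ - g/6 (K(g, c) = (4 - (g + c*0))/6 = (4 - (g + 0))/6 = (4 - g)/6 = ⅔ - g/6)
n = -13/3 (n = (⅔ - ⅙*0) - 5 = (⅔ + 0) - 5 = ⅔ - 5 = -13/3 ≈ -4.3333)
M(a, V) = -13*V/3 - 13*a/3 (M(a, V) = (V + a)*(-13/3) = -13*V/3 - 13*a/3)
M(14, t) + q(18, -199) = (-13/3*217 - 13/3*14) - 41 = (-2821/3 - 182/3) - 41 = -1001 - 41 = -1042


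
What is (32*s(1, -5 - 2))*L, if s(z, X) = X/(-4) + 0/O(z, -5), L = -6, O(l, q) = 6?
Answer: -336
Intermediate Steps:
s(z, X) = -X/4 (s(z, X) = X/(-4) + 0/6 = X*(-¼) + 0*(⅙) = -X/4 + 0 = -X/4)
(32*s(1, -5 - 2))*L = (32*(-(-5 - 2)/4))*(-6) = (32*(-¼*(-7)))*(-6) = (32*(7/4))*(-6) = 56*(-6) = -336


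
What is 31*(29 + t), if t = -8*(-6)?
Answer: 2387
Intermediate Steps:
t = 48
31*(29 + t) = 31*(29 + 48) = 31*77 = 2387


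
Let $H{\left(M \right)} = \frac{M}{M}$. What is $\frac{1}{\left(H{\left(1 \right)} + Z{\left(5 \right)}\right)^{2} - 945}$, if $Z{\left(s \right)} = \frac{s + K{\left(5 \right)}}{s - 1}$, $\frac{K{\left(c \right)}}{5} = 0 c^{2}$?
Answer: $- \frac{16}{15039} \approx -0.0010639$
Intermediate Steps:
$K{\left(c \right)} = 0$ ($K{\left(c \right)} = 5 \cdot 0 c^{2} = 5 \cdot 0 = 0$)
$H{\left(M \right)} = 1$
$Z{\left(s \right)} = \frac{s}{-1 + s}$ ($Z{\left(s \right)} = \frac{s + 0}{s - 1} = \frac{s}{-1 + s}$)
$\frac{1}{\left(H{\left(1 \right)} + Z{\left(5 \right)}\right)^{2} - 945} = \frac{1}{\left(1 + \frac{5}{-1 + 5}\right)^{2} - 945} = \frac{1}{\left(1 + \frac{5}{4}\right)^{2} - 945} = \frac{1}{\left(\frac{9}{4}\right)^{2} - 945} = \frac{1}{\frac{81}{16} - 945} = \frac{1}{- \frac{15039}{16}} = - \frac{16}{15039}$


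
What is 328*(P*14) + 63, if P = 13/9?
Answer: 60263/9 ≈ 6695.9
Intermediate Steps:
P = 13/9 (P = 13*(⅑) = 13/9 ≈ 1.4444)
328*(P*14) + 63 = 328*((13/9)*14) + 63 = 328*(182/9) + 63 = 59696/9 + 63 = 60263/9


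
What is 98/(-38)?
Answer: -49/19 ≈ -2.5789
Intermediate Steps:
98/(-38) = -1/38*98 = -49/19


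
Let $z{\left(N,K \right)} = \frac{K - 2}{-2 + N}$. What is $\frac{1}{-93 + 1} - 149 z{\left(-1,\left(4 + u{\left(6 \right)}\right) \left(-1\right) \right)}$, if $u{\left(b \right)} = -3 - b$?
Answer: $\frac{13707}{92} \approx 148.99$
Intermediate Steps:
$z{\left(N,K \right)} = \frac{-2 + K}{-2 + N}$
$\frac{1}{-93 + 1} - 149 z{\left(-1,\left(4 + u{\left(6 \right)}\right) \left(-1\right) \right)} = \frac{1}{-93 + 1} - 149 \frac{-2 + \left(4 - 9\right) \left(-1\right)}{-2 - 1} = \frac{1}{-92} - 149 \frac{-2 + \left(4 - 9\right) \left(-1\right)}{-3} = - \frac{1}{92} - 149 \left(- \frac{-2 + \left(4 - 9\right) \left(-1\right)}{3}\right) = - \frac{1}{92} - 149 \left(- \frac{-2 - -5}{3}\right) = - \frac{1}{92} - 149 \left(- \frac{-2 + 5}{3}\right) = - \frac{1}{92} - 149 \left(\left(- \frac{1}{3}\right) 3\right) = - \frac{1}{92} - -149 = - \frac{1}{92} + 149 = \frac{13707}{92}$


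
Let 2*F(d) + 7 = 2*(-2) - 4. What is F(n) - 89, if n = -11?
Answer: -193/2 ≈ -96.500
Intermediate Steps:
F(d) = -15/2 (F(d) = -7/2 + (2*(-2) - 4)/2 = -7/2 + (-4 - 4)/2 = -7/2 + (1/2)*(-8) = -7/2 - 4 = -15/2)
F(n) - 89 = -15/2 - 89 = -193/2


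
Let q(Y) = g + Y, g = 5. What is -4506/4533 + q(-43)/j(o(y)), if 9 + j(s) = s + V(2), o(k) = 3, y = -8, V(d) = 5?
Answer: 55916/1511 ≈ 37.006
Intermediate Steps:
q(Y) = 5 + Y
j(s) = -4 + s (j(s) = -9 + (s + 5) = -9 + (5 + s) = -4 + s)
-4506/4533 + q(-43)/j(o(y)) = -4506/4533 + (5 - 43)/(-4 + 3) = -4506*1/4533 - 38/(-1) = -1502/1511 - 38*(-1) = -1502/1511 + 38 = 55916/1511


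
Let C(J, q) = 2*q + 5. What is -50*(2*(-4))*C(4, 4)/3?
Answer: 5200/3 ≈ 1733.3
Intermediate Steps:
C(J, q) = 5 + 2*q
-50*(2*(-4))*C(4, 4)/3 = -50*(2*(-4))*(5 + 2*4)/3 = -50*(-8*(5 + 8))/3 = -50*(-8*13)/3 = -(-5200)/3 = -50*(-104/3) = 5200/3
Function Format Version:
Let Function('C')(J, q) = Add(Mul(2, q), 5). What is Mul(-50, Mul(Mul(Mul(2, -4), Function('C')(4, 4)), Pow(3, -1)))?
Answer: Rational(5200, 3) ≈ 1733.3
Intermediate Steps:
Function('C')(J, q) = Add(5, Mul(2, q))
Mul(-50, Mul(Mul(Mul(2, -4), Function('C')(4, 4)), Pow(3, -1))) = Mul(-50, Mul(Mul(Mul(2, -4), Add(5, Mul(2, 4))), Pow(3, -1))) = Mul(-50, Mul(Mul(-8, Add(5, 8)), Rational(1, 3))) = Mul(-50, Mul(Mul(-8, 13), Rational(1, 3))) = Mul(-50, Mul(-104, Rational(1, 3))) = Mul(-50, Rational(-104, 3)) = Rational(5200, 3)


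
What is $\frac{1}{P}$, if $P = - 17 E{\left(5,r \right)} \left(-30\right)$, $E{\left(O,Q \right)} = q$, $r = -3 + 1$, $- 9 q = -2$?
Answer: $\frac{3}{340} \approx 0.0088235$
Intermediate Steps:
$q = \frac{2}{9}$ ($q = \left(- \frac{1}{9}\right) \left(-2\right) = \frac{2}{9} \approx 0.22222$)
$r = -2$
$E{\left(O,Q \right)} = \frac{2}{9}$
$P = \frac{340}{3}$ ($P = \left(-17\right) \frac{2}{9} \left(-30\right) = \left(- \frac{34}{9}\right) \left(-30\right) = \frac{340}{3} \approx 113.33$)
$\frac{1}{P} = \frac{1}{\frac{340}{3}} = \frac{3}{340}$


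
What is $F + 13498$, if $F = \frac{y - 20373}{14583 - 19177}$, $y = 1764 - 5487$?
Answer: $\frac{31016954}{2297} \approx 13503.0$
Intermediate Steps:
$y = -3723$
$F = \frac{12048}{2297}$ ($F = \frac{-3723 - 20373}{14583 - 19177} = - \frac{24096}{-4594} = \left(-24096\right) \left(- \frac{1}{4594}\right) = \frac{12048}{2297} \approx 5.2451$)
$F + 13498 = \frac{12048}{2297} + 13498 = \frac{31016954}{2297}$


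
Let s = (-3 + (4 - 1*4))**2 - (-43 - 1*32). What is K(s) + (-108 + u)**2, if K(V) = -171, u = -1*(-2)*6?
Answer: 9045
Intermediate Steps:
u = 12 (u = 2*6 = 12)
s = 84 (s = (-3 + (4 - 4))**2 - (-43 - 32) = (-3 + 0)**2 - 1*(-75) = (-3)**2 + 75 = 9 + 75 = 84)
K(s) + (-108 + u)**2 = -171 + (-108 + 12)**2 = -171 + (-96)**2 = -171 + 9216 = 9045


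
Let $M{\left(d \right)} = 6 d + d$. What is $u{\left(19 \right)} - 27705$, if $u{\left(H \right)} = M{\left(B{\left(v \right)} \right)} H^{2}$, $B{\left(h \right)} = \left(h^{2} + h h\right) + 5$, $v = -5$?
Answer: $111280$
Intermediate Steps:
$B{\left(h \right)} = 5 + 2 h^{2}$ ($B{\left(h \right)} = \left(h^{2} + h^{2}\right) + 5 = 2 h^{2} + 5 = 5 + 2 h^{2}$)
$M{\left(d \right)} = 7 d$
$u{\left(H \right)} = 385 H^{2}$ ($u{\left(H \right)} = 7 \left(5 + 2 \left(-5\right)^{2}\right) H^{2} = 7 \left(5 + 2 \cdot 25\right) H^{2} = 7 \left(5 + 50\right) H^{2} = 7 \cdot 55 H^{2} = 385 H^{2}$)
$u{\left(19 \right)} - 27705 = 385 \cdot 19^{2} - 27705 = 385 \cdot 361 - 27705 = 138985 - 27705 = 111280$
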